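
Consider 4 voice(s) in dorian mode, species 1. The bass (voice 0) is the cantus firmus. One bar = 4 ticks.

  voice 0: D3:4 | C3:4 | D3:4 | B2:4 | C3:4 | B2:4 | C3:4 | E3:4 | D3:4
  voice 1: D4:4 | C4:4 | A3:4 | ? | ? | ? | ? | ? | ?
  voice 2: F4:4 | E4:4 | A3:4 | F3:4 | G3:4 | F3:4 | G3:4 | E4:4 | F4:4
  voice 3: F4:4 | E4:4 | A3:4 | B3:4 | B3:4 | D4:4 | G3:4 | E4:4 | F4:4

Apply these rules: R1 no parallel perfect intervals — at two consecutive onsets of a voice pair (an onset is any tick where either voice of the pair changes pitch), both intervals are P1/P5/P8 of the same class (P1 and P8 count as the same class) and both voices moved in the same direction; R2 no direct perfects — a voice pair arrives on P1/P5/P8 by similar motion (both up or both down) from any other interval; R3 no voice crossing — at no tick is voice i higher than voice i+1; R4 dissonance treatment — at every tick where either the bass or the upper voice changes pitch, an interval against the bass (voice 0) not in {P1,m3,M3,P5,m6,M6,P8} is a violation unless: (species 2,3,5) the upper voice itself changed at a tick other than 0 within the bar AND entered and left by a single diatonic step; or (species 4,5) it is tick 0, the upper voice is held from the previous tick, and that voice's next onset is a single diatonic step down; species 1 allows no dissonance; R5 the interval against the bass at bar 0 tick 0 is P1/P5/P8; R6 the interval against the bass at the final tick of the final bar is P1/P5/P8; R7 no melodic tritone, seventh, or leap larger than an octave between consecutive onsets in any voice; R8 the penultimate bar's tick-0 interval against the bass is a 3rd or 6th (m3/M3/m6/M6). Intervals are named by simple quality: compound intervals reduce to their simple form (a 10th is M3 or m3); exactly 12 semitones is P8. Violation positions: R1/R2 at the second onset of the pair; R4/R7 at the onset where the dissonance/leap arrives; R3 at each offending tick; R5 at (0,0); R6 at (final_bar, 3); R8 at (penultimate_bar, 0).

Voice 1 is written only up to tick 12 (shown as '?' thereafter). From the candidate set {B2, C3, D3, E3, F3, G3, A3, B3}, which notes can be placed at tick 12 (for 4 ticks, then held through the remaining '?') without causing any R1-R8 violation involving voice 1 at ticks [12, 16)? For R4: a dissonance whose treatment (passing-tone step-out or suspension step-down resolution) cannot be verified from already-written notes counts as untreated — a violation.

B2: violates R2,R7
C3: violates R4
D3: legal
E3: violates R4
F3: violates R1,R4
G3: violates R3
A3: violates R3,R4
B3: violates R1,R3

{D3}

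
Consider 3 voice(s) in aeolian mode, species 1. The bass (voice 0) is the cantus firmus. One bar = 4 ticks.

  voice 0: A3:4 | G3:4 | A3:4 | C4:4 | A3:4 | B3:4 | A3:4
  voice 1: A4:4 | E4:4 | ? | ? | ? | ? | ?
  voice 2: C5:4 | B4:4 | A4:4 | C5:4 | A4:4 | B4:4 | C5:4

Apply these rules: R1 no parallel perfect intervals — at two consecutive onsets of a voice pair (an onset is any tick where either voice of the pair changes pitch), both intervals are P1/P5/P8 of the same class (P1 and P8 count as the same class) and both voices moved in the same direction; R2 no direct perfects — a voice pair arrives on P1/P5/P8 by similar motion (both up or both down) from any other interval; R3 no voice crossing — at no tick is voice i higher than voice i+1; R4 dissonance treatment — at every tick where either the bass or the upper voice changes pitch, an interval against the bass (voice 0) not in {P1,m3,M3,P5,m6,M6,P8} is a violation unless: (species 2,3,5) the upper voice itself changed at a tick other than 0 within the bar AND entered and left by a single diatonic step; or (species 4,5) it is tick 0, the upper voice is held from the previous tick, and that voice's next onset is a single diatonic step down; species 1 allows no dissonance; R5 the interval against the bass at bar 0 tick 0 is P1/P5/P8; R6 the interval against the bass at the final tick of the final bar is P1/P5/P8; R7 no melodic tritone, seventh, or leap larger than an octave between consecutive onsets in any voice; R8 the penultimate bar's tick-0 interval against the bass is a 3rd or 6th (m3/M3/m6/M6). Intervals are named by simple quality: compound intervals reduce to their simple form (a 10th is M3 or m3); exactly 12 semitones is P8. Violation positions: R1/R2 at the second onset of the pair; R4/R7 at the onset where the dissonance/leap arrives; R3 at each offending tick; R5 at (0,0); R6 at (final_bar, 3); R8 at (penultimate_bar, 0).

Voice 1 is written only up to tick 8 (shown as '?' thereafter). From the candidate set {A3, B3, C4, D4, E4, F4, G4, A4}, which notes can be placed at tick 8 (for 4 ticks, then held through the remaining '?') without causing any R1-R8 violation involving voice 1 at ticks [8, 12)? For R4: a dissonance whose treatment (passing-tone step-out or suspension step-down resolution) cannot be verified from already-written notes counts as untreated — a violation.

{C4, E4, F4}

A3: violates R2
B3: violates R4
C4: legal
D4: violates R1,R4
E4: legal
F4: legal
G4: violates R4
A4: violates R2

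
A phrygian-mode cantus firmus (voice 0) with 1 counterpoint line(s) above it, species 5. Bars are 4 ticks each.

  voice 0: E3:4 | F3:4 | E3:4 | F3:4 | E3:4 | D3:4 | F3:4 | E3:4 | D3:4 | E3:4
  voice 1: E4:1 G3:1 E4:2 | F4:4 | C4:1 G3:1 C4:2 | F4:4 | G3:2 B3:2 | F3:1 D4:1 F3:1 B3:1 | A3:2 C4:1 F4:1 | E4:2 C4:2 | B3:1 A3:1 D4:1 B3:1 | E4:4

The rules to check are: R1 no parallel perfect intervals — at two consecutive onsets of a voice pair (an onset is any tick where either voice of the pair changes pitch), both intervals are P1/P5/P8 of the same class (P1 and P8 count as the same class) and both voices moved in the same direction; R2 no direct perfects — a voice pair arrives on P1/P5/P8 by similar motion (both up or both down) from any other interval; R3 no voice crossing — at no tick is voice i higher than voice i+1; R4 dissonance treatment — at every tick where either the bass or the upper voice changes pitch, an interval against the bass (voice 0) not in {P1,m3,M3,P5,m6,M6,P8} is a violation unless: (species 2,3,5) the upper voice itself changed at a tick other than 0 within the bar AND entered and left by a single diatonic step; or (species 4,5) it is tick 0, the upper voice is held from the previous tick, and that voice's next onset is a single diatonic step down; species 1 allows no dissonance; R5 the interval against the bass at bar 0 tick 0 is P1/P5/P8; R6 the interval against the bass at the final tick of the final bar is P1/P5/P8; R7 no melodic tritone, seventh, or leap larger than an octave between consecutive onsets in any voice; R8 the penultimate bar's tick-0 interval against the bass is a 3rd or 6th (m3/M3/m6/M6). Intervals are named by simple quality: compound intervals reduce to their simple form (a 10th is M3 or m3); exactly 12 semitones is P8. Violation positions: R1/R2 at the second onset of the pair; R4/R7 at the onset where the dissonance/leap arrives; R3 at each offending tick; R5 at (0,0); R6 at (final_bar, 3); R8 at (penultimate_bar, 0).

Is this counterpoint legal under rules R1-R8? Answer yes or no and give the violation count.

No (7 violations)

bar 0: v0=E3 v1=E4 (P8)
bar 1: v0=F3 v1=F4 (P8)
bar 2: v0=E3 v1=C4 (m6)
bar 3: v0=F3 v1=F4 (P8)
bar 4: v0=E3 v1=G3 (m3)
bar 5: v0=D3 v1=F3 (m3)
bar 6: v0=F3 v1=A3 (M3)
bar 7: v0=E3 v1=E4 (P8)
bar 8: v0=D3 v1=B3 (M6)
bar 9: v0=E3 v1=E4 (P8)
  R1 @ bar1.0: E3/E4 P8 -> F3/F4 P8 similar
  R2 @ bar3.0: E3/C4 m6 -> F3/F4 P8 similar
  R7 @ bar4.0: F4->G3 leap 10st
  R7 @ bar5.0: B3->F3 leap 6st
  R7 @ bar5.3: F3->B3 leap 6st
  R1 @ bar7.0: F3/F4 P8 -> E3/E4 P8 similar
  R2 @ bar9.0: D3/B3 M6 -> E3/E4 P8 similar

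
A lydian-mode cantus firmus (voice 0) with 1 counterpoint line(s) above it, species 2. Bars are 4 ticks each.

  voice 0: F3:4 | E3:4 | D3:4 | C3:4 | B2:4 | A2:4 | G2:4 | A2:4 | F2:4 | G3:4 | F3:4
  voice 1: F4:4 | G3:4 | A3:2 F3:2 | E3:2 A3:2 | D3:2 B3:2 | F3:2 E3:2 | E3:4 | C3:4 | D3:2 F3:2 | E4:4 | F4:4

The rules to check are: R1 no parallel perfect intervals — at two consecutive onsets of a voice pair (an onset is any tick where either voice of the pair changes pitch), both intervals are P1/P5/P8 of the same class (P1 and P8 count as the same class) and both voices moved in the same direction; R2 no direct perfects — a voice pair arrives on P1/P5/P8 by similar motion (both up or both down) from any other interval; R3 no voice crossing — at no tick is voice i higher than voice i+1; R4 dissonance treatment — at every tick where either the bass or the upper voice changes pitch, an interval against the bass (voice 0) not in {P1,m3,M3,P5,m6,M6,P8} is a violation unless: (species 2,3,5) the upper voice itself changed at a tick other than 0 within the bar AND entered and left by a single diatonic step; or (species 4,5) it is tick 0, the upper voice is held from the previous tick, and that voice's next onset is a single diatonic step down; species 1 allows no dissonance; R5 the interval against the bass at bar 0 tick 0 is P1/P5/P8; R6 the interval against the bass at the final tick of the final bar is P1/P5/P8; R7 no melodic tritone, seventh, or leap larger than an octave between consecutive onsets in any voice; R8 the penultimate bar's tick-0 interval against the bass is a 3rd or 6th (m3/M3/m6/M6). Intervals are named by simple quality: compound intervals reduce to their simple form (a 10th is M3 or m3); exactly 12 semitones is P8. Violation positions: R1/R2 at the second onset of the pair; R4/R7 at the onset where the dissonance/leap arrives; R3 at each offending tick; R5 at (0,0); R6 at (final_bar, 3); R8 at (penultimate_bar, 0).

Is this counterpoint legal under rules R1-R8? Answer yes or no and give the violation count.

bar 0: v0=F3 v1=F4 (P8)
bar 1: v0=E3 v1=G3 (m3)
bar 2: v0=D3 v1=A3 (P5)
bar 3: v0=C3 v1=E3 (M3)
bar 4: v0=B2 v1=D3 (m3)
bar 5: v0=A2 v1=F3 (m6)
bar 6: v0=G2 v1=E3 (M6)
bar 7: v0=A2 v1=C3 (m3)
bar 8: v0=F2 v1=D3 (M6)
bar 9: v0=G3 v1=E4 (M6)
bar 10: v0=F3 v1=F4 (P8)
  R7 @ bar1.0: F4->G3 leap 10st
  R7 @ bar5.0: B3->F3 leap 6st
  R7 @ bar9.0: F2->G3 leap 14st
  R7 @ bar9.0: F3->E4 leap 11st

No (4 violations)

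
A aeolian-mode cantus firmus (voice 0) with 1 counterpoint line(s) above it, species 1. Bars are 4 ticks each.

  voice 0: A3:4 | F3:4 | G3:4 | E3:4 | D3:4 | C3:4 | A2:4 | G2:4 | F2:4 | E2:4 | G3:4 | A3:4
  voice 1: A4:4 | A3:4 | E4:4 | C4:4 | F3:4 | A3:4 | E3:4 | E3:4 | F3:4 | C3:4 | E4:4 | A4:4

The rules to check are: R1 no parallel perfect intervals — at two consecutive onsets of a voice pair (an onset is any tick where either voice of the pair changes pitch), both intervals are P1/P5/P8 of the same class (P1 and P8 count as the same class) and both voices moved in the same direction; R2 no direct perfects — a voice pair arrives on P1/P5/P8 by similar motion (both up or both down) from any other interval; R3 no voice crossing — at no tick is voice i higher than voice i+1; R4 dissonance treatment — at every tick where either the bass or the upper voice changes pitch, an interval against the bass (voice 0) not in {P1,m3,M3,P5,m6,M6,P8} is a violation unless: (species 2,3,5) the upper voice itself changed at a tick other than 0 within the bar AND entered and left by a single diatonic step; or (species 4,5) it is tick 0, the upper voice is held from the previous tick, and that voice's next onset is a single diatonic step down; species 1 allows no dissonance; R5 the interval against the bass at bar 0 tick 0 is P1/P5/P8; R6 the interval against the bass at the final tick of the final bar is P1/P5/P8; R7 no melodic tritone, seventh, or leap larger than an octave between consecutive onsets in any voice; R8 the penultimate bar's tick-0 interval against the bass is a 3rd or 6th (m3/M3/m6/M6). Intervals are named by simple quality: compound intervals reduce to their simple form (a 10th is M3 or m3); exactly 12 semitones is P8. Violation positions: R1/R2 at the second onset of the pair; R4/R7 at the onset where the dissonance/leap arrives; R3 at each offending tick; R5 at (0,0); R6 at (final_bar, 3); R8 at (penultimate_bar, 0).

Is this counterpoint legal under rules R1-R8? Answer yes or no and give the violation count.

bar 0: v0=A3 v1=A4 (P8)
bar 1: v0=F3 v1=A3 (M3)
bar 2: v0=G3 v1=E4 (M6)
bar 3: v0=E3 v1=C4 (m6)
bar 4: v0=D3 v1=F3 (m3)
bar 5: v0=C3 v1=A3 (M6)
bar 6: v0=A2 v1=E3 (P5)
bar 7: v0=G2 v1=E3 (M6)
bar 8: v0=F2 v1=F3 (P8)
bar 9: v0=E2 v1=C3 (m6)
bar 10: v0=G3 v1=E4 (M6)
bar 11: v0=A3 v1=A4 (P8)
  R2 @ bar6.0: C3/A3 M6 -> A2/E3 P5 similar
  R7 @ bar10.0: E2->G3 leap 15st
  R7 @ bar10.0: C3->E4 leap 16st
  R2 @ bar11.0: G3/E4 M6 -> A3/A4 P8 similar

No (4 violations)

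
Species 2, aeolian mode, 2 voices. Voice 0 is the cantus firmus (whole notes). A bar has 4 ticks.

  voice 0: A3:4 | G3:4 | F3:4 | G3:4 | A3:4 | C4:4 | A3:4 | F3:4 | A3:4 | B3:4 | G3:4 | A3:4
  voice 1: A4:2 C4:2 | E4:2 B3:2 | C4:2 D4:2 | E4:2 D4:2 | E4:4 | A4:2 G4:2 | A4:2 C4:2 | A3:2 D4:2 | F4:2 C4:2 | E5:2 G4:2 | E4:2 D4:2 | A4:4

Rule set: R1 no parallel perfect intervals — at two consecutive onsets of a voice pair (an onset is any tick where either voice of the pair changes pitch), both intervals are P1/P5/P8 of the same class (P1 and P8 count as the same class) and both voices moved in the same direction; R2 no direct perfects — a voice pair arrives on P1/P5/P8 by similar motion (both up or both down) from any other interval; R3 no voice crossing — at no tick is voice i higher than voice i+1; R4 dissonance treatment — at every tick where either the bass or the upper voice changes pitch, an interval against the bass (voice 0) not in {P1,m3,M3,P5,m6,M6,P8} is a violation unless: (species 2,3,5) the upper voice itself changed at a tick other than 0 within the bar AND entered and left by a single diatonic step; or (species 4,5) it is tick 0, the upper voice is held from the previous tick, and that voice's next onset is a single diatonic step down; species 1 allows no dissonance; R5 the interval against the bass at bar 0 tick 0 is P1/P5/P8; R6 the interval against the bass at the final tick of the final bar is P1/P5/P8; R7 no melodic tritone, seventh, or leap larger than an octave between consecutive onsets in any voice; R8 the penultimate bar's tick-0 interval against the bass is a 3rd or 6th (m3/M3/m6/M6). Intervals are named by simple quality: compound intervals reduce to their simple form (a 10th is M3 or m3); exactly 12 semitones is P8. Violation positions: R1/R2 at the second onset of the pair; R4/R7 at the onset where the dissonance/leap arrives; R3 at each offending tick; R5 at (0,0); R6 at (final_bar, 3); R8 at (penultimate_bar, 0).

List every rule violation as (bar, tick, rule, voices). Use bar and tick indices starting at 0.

(4, 0, R1, (0, 1))
(9, 0, R4, (0, 1))
(9, 0, R7, (1,))
(11, 0, R2, (0, 1))

bar 0: v0=A3 v1=A4 downbeat P8
bar 1: v0=G3 v1=E4 downbeat M6
bar 2: v0=F3 v1=C4 downbeat P5
bar 3: v0=G3 v1=E4 downbeat M6
bar 4: v0=A3 v1=E4 downbeat P5
bar 5: v0=C4 v1=A4 downbeat M6
bar 6: v0=A3 v1=A4 downbeat P8
bar 7: v0=F3 v1=A3 downbeat M3
bar 8: v0=A3 v1=F4 downbeat m6
bar 9: v0=B3 v1=E5 downbeat P4
bar 10: v0=G3 v1=E4 downbeat M6
bar 11: v0=A3 v1=A4 downbeat P8
  -> R1 @ bar 4 tick 0 v(0, 1): G3/D4 P5 -> A3/E4 P5 similar
  -> R4 @ bar 9 tick 0 v(0, 1): B3/E5 P4 untreated
  -> R7 @ bar 9 tick 0 v(1,): C4->E5 leap 16st
  -> R2 @ bar 11 tick 0 v(0, 1): G3/D4 P5 -> A3/A4 P8 similar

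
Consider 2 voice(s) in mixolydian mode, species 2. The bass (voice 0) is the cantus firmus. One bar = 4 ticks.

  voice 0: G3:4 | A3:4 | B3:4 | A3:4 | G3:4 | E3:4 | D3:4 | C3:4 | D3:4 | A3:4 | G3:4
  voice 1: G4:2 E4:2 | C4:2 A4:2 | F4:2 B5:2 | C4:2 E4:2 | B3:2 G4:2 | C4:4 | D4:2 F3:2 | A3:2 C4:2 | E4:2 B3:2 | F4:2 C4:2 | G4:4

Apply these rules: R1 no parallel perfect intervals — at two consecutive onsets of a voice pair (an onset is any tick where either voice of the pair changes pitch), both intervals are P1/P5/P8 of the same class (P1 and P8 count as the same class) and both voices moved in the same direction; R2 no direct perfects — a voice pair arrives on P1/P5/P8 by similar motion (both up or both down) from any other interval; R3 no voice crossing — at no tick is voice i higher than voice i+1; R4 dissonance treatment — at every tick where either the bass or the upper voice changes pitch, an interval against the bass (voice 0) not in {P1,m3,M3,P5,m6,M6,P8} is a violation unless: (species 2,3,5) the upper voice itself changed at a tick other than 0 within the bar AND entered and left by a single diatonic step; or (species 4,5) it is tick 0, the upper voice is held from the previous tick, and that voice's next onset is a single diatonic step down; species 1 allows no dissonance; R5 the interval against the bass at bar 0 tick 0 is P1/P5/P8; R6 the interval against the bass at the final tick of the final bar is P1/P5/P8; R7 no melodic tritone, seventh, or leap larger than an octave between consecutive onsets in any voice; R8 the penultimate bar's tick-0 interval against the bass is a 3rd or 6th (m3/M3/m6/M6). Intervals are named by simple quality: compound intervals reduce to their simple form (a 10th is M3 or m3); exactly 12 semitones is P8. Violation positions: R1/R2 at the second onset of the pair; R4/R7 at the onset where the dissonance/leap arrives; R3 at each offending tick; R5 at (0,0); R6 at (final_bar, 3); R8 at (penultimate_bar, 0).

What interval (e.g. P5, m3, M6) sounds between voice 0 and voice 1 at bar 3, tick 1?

m3

voice 0=A3 voice 1=C4 -> m3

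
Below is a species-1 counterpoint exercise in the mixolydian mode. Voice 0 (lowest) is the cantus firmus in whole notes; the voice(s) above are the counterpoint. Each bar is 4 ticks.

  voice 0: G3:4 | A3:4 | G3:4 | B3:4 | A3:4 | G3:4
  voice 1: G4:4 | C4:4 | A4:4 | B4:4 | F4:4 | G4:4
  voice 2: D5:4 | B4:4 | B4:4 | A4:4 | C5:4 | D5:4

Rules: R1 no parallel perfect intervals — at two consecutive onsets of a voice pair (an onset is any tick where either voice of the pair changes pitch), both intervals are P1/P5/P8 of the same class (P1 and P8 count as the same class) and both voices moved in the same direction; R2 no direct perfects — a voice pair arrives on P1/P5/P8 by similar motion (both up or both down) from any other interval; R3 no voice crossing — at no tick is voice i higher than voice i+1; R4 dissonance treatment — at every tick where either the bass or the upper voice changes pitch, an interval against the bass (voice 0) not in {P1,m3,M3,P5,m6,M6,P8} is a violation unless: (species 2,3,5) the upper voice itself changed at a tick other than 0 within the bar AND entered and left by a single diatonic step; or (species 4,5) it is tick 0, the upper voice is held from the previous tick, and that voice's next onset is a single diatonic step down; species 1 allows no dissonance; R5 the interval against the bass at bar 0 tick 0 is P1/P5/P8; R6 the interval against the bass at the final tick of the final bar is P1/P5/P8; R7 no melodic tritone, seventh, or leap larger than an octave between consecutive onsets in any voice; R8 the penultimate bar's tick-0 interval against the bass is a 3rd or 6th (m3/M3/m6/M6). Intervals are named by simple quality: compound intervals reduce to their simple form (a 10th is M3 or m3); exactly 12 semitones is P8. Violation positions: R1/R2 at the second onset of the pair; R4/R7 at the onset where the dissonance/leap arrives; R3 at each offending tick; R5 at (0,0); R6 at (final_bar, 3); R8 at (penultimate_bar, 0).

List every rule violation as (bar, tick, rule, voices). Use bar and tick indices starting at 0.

bar 0: v0=G3 v1=G4 v2=D5 downbeat P5
bar 1: v0=A3 v1=C4 v2=B4 downbeat M2
bar 2: v0=G3 v1=A4 v2=B4 downbeat M3
bar 3: v0=B3 v1=B4 v2=A4 downbeat m7
bar 4: v0=A3 v1=F4 v2=C5 downbeat m3
bar 5: v0=G3 v1=G4 v2=D5 downbeat P5
  -> R4 @ bar 1 tick 0 v(0, 2): A3/B4 M2 untreated
  -> R4 @ bar 2 tick 0 v(0, 1): G3/A4 M2 untreated
  -> R2 @ bar 3 tick 0 v(0, 1): G3/A4 M2 -> B3/B4 P8 similar
  -> R3 @ bar 3 tick 0 v(1, 2): B4 above A4
  -> R4 @ bar 3 tick 0 v(0, 2): B3/A4 m7 untreated
  -> R3 @ bar 3 tick 1 v(1, 2): B4 above A4
  -> R3 @ bar 3 tick 2 v(1, 2): B4 above A4
  -> R3 @ bar 3 tick 3 v(1, 2): B4 above A4
  -> R7 @ bar 4 tick 0 v(1,): B4->F4 leap 6st
  -> R1 @ bar 5 tick 0 v(1, 2): F4/C5 P5 -> G4/D5 P5 similar

(1, 0, R4, (0, 2))
(2, 0, R4, (0, 1))
(3, 0, R2, (0, 1))
(3, 0, R3, (1, 2))
(3, 0, R4, (0, 2))
(3, 1, R3, (1, 2))
(3, 2, R3, (1, 2))
(3, 3, R3, (1, 2))
(4, 0, R7, (1,))
(5, 0, R1, (1, 2))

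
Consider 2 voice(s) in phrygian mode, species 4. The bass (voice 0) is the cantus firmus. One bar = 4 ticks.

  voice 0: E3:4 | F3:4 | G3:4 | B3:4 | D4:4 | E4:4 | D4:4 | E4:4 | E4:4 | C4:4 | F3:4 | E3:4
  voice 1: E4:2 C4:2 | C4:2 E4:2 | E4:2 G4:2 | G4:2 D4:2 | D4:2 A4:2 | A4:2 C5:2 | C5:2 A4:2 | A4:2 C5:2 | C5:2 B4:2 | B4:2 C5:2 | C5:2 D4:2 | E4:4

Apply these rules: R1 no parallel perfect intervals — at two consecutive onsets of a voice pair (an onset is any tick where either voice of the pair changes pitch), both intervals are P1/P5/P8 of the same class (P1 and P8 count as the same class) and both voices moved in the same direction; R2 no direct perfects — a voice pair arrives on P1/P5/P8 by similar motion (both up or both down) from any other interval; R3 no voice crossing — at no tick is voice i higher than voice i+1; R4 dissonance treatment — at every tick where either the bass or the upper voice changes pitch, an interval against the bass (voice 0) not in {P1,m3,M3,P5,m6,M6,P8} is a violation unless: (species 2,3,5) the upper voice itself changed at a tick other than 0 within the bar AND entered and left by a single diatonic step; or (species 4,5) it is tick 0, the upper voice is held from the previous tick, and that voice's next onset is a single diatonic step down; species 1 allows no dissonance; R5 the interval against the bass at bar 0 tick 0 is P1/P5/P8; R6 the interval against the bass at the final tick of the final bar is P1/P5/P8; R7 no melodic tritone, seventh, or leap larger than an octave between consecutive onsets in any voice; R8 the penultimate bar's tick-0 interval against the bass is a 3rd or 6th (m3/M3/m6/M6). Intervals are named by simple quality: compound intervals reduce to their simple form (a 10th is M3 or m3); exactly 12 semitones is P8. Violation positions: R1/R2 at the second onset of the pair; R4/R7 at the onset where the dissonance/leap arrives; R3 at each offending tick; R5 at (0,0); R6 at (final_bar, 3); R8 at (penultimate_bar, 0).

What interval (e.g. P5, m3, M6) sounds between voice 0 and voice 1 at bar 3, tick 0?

m6

voice 0=B3 voice 1=G4 -> m6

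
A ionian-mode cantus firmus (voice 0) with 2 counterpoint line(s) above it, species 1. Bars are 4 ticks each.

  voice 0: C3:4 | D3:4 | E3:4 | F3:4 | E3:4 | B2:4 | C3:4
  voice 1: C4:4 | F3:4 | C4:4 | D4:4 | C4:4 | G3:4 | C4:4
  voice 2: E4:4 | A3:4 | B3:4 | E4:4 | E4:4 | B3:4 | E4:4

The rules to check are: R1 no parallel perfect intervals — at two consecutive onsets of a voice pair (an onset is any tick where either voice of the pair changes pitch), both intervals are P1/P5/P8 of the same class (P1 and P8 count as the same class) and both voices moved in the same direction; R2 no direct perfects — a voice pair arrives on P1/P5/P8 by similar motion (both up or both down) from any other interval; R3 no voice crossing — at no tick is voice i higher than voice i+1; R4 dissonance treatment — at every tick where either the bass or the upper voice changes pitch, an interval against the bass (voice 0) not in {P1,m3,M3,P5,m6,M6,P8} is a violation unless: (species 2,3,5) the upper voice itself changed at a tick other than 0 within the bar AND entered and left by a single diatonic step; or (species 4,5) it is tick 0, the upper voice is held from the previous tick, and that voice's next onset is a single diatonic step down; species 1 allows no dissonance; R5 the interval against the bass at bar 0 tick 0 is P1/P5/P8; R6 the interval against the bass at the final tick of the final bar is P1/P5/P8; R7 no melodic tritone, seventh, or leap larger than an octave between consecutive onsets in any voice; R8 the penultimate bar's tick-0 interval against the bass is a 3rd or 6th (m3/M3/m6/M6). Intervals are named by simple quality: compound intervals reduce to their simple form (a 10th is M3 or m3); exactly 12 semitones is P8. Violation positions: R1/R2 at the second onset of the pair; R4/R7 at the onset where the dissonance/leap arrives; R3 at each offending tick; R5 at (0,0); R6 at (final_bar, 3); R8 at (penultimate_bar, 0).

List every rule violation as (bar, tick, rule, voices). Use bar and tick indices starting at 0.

(0, 0, R5, (0, 2))
(2, 0, R1, (0, 2))
(2, 0, R3, (1, 2))
(2, 1, R3, (1, 2))
(2, 2, R3, (1, 2))
(2, 3, R3, (1, 2))
(3, 0, R4, (0, 2))
(5, 0, R1, (0, 2))
(5, 0, R8, (0, 2))
(6, 0, R2, (0, 1))
(6, 3, R6, (0, 2))

bar 0: v0=C3 v1=C4 v2=E4 downbeat M3
bar 1: v0=D3 v1=F3 v2=A3 downbeat P5
bar 2: v0=E3 v1=C4 v2=B3 downbeat P5
bar 3: v0=F3 v1=D4 v2=E4 downbeat M7
bar 4: v0=E3 v1=C4 v2=E4 downbeat P8
bar 5: v0=B2 v1=G3 v2=B3 downbeat P8
bar 6: v0=C3 v1=C4 v2=E4 downbeat M3
  -> R5 @ bar 0 tick 0 v(0, 2): opens on M3
  -> R1 @ bar 2 tick 0 v(0, 2): D3/A3 P5 -> E3/B3 P5 similar
  -> R3 @ bar 2 tick 0 v(1, 2): C4 above B3
  -> R3 @ bar 2 tick 1 v(1, 2): C4 above B3
  -> R3 @ bar 2 tick 2 v(1, 2): C4 above B3
  -> R3 @ bar 2 tick 3 v(1, 2): C4 above B3
  -> R4 @ bar 3 tick 0 v(0, 2): F3/E4 M7 untreated
  -> R1 @ bar 5 tick 0 v(0, 2): E3/E4 P8 -> B2/B3 P8 similar
  -> R8 @ bar 5 tick 0 v(0, 2): penult P8 not 3rd/6th
  -> R2 @ bar 6 tick 0 v(0, 1): B2/G3 m6 -> C3/C4 P8 similar
  -> R6 @ bar 6 tick 3 v(0, 2): closes on M3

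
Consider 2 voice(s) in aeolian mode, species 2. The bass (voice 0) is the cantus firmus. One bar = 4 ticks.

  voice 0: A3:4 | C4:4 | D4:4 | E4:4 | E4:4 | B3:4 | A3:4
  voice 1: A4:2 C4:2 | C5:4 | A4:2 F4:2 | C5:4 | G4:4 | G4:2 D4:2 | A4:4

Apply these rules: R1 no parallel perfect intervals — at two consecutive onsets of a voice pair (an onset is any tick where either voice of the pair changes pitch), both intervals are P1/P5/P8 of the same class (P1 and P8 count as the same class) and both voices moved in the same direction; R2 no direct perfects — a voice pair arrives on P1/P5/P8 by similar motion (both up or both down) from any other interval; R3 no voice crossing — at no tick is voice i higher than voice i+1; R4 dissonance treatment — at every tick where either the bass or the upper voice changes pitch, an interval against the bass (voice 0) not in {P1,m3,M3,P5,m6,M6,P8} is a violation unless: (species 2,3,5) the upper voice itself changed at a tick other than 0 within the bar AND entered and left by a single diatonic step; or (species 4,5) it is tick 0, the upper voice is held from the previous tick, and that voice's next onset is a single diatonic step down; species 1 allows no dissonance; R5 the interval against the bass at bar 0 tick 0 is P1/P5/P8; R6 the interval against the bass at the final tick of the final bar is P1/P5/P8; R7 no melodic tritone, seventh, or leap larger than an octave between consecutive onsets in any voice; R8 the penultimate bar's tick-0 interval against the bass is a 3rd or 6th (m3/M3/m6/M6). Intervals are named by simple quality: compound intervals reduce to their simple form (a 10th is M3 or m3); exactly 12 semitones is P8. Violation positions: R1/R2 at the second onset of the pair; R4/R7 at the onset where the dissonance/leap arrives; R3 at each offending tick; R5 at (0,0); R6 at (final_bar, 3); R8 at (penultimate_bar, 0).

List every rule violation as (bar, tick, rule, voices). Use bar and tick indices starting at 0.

(1, 0, R2, (0, 1))

bar 0: v0=A3 v1=A4 downbeat P8
bar 1: v0=C4 v1=C5 downbeat P8
bar 2: v0=D4 v1=A4 downbeat P5
bar 3: v0=E4 v1=C5 downbeat m6
bar 4: v0=E4 v1=G4 downbeat m3
bar 5: v0=B3 v1=G4 downbeat m6
bar 6: v0=A3 v1=A4 downbeat P8
  -> R2 @ bar 1 tick 0 v(0, 1): A3/C4 m3 -> C4/C5 P8 similar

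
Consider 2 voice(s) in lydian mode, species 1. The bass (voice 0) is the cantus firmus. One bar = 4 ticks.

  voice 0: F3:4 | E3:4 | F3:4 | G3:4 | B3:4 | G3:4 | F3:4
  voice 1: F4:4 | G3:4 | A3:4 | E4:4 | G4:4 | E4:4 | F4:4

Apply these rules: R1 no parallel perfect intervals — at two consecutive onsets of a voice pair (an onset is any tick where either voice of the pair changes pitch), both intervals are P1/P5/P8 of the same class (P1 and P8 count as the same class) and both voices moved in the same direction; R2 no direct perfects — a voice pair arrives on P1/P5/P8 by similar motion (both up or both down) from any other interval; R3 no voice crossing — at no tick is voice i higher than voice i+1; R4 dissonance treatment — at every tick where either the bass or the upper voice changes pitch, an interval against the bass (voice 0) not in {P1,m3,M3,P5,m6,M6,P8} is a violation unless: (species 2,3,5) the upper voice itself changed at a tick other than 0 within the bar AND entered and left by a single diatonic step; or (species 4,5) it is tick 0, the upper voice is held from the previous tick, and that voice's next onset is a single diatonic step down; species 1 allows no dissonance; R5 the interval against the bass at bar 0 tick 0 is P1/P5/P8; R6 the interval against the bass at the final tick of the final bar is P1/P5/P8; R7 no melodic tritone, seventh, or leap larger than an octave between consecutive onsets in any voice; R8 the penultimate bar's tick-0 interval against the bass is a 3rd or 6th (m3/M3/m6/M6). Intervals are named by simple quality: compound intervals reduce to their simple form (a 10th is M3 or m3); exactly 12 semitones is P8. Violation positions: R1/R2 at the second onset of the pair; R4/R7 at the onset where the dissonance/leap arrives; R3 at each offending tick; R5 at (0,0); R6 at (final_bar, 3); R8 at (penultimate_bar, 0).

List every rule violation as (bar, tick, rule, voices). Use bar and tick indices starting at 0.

(1, 0, R7, (1,))

bar 0: v0=F3 v1=F4 downbeat P8
bar 1: v0=E3 v1=G3 downbeat m3
bar 2: v0=F3 v1=A3 downbeat M3
bar 3: v0=G3 v1=E4 downbeat M6
bar 4: v0=B3 v1=G4 downbeat m6
bar 5: v0=G3 v1=E4 downbeat M6
bar 6: v0=F3 v1=F4 downbeat P8
  -> R7 @ bar 1 tick 0 v(1,): F4->G3 leap 10st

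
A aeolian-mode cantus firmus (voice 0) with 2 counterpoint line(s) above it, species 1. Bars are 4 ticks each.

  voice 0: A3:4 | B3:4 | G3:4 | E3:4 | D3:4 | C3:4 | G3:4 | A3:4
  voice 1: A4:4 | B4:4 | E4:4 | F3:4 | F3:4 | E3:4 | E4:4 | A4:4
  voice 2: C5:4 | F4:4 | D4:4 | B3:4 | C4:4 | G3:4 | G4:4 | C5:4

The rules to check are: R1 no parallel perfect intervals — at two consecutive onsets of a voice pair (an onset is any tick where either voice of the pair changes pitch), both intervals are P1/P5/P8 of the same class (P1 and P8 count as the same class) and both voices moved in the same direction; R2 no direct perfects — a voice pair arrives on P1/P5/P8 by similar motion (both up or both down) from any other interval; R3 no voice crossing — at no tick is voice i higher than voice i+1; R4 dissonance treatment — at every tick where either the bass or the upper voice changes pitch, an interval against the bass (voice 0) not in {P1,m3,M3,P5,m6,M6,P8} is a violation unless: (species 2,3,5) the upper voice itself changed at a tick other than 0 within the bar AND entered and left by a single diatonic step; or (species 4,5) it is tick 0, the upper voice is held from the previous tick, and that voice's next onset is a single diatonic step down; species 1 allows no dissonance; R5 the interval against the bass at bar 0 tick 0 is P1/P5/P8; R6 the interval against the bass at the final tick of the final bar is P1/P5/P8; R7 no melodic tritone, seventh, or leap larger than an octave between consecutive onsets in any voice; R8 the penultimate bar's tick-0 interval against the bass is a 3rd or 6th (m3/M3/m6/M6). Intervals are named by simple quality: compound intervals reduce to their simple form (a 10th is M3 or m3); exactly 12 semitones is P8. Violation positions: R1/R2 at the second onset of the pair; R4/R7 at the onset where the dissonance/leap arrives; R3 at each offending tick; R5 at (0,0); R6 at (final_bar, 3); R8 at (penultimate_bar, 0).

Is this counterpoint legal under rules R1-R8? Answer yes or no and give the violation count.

No (21 violations)

bar 0: v0=A3 v1=A4 v2=C5 (m3)
bar 1: v0=B3 v1=B4 v2=F4 (TT)
bar 2: v0=G3 v1=E4 v2=D4 (P5)
bar 3: v0=E3 v1=F3 v2=B3 (P5)
bar 4: v0=D3 v1=F3 v2=C4 (m7)
bar 5: v0=C3 v1=E3 v2=G3 (P5)
bar 6: v0=G3 v1=E4 v2=G4 (P8)
bar 7: v0=A3 v1=A4 v2=C5 (m3)
  R5 @ bar0.0: opens on m3
  R1 @ bar1.0: A3/A4 P8 -> B3/B4 P8 similar
  R3 @ bar1.0: B4 above F4
  R4 @ bar1.0: B3/F4 TT untreated
  R3 @ bar1.1: B4 above F4
  R3 @ bar1.2: B4 above F4
  R3 @ bar1.3: B4 above F4
  R2 @ bar2.0: B3/F4 TT -> G3/D4 P5 similar
  R3 @ bar2.0: E4 above D4
  R3 @ bar2.1: E4 above D4
  R3 @ bar2.2: E4 above D4
  R3 @ bar2.3: E4 above D4
  R1 @ bar3.0: G3/D4 P5 -> E3/B3 P5 similar
  R4 @ bar3.0: E3/F3 m2 untreated
  R7 @ bar3.0: E4->F3 leap 11st
  R4 @ bar4.0: D3/C4 m7 untreated
  R2 @ bar5.0: D3/C4 m7 -> C3/G3 P5 similar
  R2 @ bar6.0: C3/G3 P5 -> G3/G4 P8 similar
  R8 @ bar6.0: penult P8 not 3rd/6th
  R2 @ bar7.0: G3/E4 M6 -> A3/A4 P8 similar
  R6 @ bar7.3: closes on m3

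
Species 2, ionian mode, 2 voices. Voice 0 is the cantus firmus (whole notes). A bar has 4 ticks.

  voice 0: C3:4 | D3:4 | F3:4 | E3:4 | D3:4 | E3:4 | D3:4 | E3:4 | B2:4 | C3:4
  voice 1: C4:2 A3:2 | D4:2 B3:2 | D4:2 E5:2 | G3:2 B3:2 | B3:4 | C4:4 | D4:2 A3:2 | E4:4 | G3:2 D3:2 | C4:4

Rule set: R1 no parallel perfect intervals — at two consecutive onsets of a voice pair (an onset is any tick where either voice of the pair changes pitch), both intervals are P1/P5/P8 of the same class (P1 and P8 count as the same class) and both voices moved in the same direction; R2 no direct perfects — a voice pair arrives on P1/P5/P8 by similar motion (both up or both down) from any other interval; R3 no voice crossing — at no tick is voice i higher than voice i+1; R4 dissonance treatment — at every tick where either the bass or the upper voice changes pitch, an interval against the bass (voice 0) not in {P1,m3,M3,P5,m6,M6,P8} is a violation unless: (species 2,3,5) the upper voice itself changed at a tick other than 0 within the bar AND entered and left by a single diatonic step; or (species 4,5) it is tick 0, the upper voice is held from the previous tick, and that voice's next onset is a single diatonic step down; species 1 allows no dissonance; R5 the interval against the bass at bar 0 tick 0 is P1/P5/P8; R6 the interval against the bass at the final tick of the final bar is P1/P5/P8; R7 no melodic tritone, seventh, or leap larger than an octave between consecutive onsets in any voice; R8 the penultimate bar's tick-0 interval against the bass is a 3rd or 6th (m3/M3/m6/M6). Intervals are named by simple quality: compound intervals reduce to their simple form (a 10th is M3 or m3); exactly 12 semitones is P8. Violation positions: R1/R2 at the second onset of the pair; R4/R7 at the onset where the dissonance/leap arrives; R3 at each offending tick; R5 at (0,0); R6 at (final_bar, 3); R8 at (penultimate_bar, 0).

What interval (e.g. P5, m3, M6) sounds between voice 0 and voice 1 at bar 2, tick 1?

voice 0=F3 voice 1=D4 -> M6

M6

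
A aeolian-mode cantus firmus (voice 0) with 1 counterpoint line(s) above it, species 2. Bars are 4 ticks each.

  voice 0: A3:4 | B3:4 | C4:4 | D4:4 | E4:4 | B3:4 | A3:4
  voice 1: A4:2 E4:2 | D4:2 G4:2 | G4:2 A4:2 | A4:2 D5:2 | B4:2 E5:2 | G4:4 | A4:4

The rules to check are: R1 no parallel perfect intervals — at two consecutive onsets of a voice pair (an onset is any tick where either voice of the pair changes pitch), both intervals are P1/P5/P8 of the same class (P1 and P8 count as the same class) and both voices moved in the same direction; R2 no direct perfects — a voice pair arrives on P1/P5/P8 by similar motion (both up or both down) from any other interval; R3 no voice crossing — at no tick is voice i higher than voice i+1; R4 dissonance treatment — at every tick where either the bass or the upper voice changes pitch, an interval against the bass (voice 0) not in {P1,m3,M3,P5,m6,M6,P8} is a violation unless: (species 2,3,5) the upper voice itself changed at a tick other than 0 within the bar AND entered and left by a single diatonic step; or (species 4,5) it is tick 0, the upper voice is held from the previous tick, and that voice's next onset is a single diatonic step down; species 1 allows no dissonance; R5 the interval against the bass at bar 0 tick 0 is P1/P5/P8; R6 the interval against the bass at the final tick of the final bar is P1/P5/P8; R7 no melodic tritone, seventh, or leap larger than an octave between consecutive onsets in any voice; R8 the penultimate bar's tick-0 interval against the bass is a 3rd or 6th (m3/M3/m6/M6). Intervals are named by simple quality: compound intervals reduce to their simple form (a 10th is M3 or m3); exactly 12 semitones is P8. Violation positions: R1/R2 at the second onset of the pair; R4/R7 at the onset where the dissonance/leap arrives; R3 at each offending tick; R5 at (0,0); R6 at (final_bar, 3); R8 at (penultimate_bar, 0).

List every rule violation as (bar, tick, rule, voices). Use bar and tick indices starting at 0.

bar 0: v0=A3 v1=A4 downbeat P8
bar 1: v0=B3 v1=D4 downbeat m3
bar 2: v0=C4 v1=G4 downbeat P5
bar 3: v0=D4 v1=A4 downbeat P5
bar 4: v0=E4 v1=B4 downbeat P5
bar 5: v0=B3 v1=G4 downbeat m6
bar 6: v0=A3 v1=A4 downbeat P8

No violations across 7 bars (A3..A3 vs A4..A4).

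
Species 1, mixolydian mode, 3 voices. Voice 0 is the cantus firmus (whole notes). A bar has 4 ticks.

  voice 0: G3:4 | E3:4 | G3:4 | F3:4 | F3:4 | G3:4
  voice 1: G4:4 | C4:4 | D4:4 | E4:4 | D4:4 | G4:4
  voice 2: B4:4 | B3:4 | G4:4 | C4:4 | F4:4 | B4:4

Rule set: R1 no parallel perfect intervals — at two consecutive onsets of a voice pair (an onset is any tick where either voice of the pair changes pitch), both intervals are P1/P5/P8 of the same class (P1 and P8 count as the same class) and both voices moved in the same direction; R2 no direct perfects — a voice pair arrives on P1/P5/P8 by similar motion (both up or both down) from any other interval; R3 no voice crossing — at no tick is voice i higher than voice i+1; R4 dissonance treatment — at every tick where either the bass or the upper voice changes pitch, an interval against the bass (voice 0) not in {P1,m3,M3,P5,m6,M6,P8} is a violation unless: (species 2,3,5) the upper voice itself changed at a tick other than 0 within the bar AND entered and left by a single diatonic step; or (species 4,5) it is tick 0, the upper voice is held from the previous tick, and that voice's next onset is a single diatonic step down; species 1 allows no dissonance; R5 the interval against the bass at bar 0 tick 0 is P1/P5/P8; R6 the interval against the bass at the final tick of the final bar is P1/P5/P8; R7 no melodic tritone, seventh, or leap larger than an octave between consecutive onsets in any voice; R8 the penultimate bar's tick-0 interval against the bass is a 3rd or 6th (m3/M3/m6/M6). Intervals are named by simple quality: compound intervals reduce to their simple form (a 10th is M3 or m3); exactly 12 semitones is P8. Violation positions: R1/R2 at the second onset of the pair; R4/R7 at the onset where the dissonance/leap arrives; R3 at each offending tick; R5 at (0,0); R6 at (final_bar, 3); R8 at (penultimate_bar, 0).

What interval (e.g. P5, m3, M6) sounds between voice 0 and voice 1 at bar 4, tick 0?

voice 0=F3 voice 1=D4 -> M6

M6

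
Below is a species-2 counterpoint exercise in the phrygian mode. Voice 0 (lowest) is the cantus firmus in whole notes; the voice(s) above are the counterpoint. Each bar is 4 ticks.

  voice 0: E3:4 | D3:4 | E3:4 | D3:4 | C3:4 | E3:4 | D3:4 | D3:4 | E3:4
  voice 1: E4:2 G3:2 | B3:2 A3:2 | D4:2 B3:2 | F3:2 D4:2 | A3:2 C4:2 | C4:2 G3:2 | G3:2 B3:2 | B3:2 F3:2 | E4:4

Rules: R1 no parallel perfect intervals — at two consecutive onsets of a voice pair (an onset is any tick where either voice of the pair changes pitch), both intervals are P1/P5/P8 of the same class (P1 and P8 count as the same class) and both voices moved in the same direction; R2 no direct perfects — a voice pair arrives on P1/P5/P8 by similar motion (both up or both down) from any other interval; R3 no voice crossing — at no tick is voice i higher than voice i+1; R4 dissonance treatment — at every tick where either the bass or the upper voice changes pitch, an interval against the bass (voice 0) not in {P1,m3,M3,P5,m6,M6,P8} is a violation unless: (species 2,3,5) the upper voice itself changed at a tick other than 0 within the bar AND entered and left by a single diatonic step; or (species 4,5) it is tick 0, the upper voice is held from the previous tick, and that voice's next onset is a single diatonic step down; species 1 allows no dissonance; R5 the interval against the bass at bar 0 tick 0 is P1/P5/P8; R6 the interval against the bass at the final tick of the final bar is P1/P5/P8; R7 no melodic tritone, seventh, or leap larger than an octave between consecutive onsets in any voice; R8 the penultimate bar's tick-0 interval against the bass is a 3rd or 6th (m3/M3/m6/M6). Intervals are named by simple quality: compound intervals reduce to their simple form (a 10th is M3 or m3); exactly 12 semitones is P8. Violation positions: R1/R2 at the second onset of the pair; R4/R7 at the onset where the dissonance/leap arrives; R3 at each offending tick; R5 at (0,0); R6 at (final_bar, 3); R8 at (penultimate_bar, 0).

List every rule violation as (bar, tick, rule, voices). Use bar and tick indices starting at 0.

bar 0: v0=E3 v1=E4 downbeat P8
bar 1: v0=D3 v1=B3 downbeat M6
bar 2: v0=E3 v1=D4 downbeat m7
bar 3: v0=D3 v1=F3 downbeat m3
bar 4: v0=C3 v1=A3 downbeat M6
bar 5: v0=E3 v1=C4 downbeat m6
bar 6: v0=D3 v1=G3 downbeat P4
bar 7: v0=D3 v1=B3 downbeat M6
bar 8: v0=E3 v1=E4 downbeat P8
  -> R4 @ bar 2 tick 0 v(0, 1): E3/D4 m7 untreated
  -> R7 @ bar 3 tick 0 v(1,): B3->F3 leap 6st
  -> R4 @ bar 6 tick 0 v(0, 1): D3/G3 P4 untreated
  -> R7 @ bar 7 tick 2 v(1,): B3->F3 leap 6st
  -> R2 @ bar 8 tick 0 v(0, 1): D3/F3 m3 -> E3/E4 P8 similar
  -> R7 @ bar 8 tick 0 v(1,): F3->E4 leap 11st

(2, 0, R4, (0, 1))
(3, 0, R7, (1,))
(6, 0, R4, (0, 1))
(7, 2, R7, (1,))
(8, 0, R2, (0, 1))
(8, 0, R7, (1,))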